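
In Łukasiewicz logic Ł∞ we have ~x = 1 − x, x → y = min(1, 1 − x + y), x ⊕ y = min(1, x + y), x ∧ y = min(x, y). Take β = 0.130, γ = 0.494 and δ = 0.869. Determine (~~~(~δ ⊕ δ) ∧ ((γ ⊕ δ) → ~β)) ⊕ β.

0.130

~δ = 1 − 0.869 = 0.131
~δ ⊕ δ = min(1, 0.131 + 0.869) = min(1, 1.000) = 1.000
~(~δ ⊕ δ) = 1 − 1.000 = 0.000
~~(~δ ⊕ δ) = 1 − 0.000 = 1.000
~~~(~δ ⊕ δ) = 1 − 1.000 = 0.000
γ ⊕ δ = min(1, 0.494 + 0.869) = min(1, 1.363) = 1.000
~β = 1 − 0.130 = 0.870
(γ ⊕ δ) → ~β = min(1, 1 − 1.000 + 0.870) = min(1, 0.870) = 0.870
~~~(~δ ⊕ δ) ∧ ((γ ⊕ δ) → ~β) = min(0.000, 0.870) = 0.000
(~~~(~δ ⊕ δ) ∧ ((γ ⊕ δ) → ~β)) ⊕ β = min(1, 0.000 + 0.130) = min(1, 0.130) = 0.130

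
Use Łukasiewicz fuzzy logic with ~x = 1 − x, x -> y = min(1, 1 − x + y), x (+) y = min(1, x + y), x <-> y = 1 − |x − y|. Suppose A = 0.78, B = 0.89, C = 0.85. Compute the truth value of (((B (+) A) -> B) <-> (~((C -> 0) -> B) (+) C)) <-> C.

B (+) A = min(1, 0.89 + 0.78) = min(1, 1.67) = 1.00
(B (+) A) -> B = min(1, 1 − 1.00 + 0.89) = min(1, 0.89) = 0.89
C -> 0 = min(1, 1 − 0.85 + 0.00) = min(1, 0.15) = 0.15
(C -> 0) -> B = min(1, 1 − 0.15 + 0.89) = min(1, 1.74) = 1.00
~((C -> 0) -> B) = 1 − 1.00 = 0.00
~((C -> 0) -> B) (+) C = min(1, 0.00 + 0.85) = min(1, 0.85) = 0.85
((B (+) A) -> B) <-> (~((C -> 0) -> B) (+) C) = 1 − |0.89 − 0.85| = 1 − 0.04 = 0.96
(((B (+) A) -> B) <-> (~((C -> 0) -> B) (+) C)) <-> C = 1 − |0.96 − 0.85| = 1 − 0.11 = 0.89

0.89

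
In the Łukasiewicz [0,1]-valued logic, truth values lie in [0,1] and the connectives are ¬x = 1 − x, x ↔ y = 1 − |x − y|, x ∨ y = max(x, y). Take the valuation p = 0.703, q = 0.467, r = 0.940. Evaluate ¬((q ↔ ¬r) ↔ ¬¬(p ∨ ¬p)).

0.110

¬r = 1 − 0.940 = 0.060
q ↔ ¬r = 1 − |0.467 − 0.060| = 1 − 0.407 = 0.593
¬p = 1 − 0.703 = 0.297
p ∨ ¬p = max(0.703, 0.297) = 0.703
¬(p ∨ ¬p) = 1 − 0.703 = 0.297
¬¬(p ∨ ¬p) = 1 − 0.297 = 0.703
(q ↔ ¬r) ↔ ¬¬(p ∨ ¬p) = 1 − |0.593 − 0.703| = 1 − 0.110 = 0.890
¬((q ↔ ¬r) ↔ ¬¬(p ∨ ¬p)) = 1 − 0.890 = 0.110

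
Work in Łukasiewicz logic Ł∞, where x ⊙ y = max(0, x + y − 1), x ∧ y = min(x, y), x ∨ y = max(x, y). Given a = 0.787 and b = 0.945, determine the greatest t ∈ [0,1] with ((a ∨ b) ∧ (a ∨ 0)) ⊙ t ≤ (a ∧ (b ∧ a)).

1.000

a ∨ b = max(0.787, 0.945) = 0.945
a ∨ 0 = max(0.787, 0.000) = 0.787
(a ∨ b) ∧ (a ∨ 0) = min(0.945, 0.787) = 0.787
So the left factor is (a ∨ b) ∧ (a ∨ 0) = 0.787.
b ∧ a = min(0.945, 0.787) = 0.787
a ∧ (b ∧ a) = min(0.787, 0.787) = 0.787
So the right-hand bound is a ∧ (b ∧ a) = 0.787.
The residuum of the Łukasiewicz t-norm gives the supremum: min(1, 1 − 0.787 + 0.787).
1 − 0.787 + 0.787 = 1.000, so t = min(1, 1.000) = 1.000.
Check: 0.787 ⊙ 1.000 = max(0, 0.787) = 0.787 ≤ 0.787.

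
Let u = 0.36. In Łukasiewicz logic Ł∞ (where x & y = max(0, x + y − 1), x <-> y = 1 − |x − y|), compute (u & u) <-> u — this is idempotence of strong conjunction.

u & u = max(0, 0.36 + 0.36 − 1) = max(0, -0.28) = 0.00
(u & u) <-> u = 1 − |0.00 − 0.36| = 1 − 0.36 = 0.64
(The value 0.64 < 1 shows this instance is not satisfied; fails in Ł∞ since a ⊗ a = max(0, 2a−1) ≠ a in general.)

0.64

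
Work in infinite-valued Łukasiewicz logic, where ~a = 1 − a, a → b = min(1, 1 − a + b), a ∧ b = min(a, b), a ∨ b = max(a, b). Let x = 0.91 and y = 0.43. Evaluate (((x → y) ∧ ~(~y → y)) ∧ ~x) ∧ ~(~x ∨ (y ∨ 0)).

x → y = min(1, 1 − 0.91 + 0.43) = min(1, 0.52) = 0.52
~y = 1 − 0.43 = 0.57
~y → y = min(1, 1 − 0.57 + 0.43) = min(1, 0.86) = 0.86
~(~y → y) = 1 − 0.86 = 0.14
(x → y) ∧ ~(~y → y) = min(0.52, 0.14) = 0.14
~x = 1 − 0.91 = 0.09
((x → y) ∧ ~(~y → y)) ∧ ~x = min(0.14, 0.09) = 0.09
y ∨ 0 = max(0.43, 0.00) = 0.43
~x ∨ (y ∨ 0) = max(0.09, 0.43) = 0.43
~(~x ∨ (y ∨ 0)) = 1 − 0.43 = 0.57
(((x → y) ∧ ~(~y → y)) ∧ ~x) ∧ ~(~x ∨ (y ∨ 0)) = min(0.09, 0.57) = 0.09

0.09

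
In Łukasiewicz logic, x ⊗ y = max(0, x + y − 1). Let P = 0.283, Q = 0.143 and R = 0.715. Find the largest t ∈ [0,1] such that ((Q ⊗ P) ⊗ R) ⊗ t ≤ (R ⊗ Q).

Q ⊗ P = max(0, 0.143 + 0.283 − 1) = max(0, -0.574) = 0.000
(Q ⊗ P) ⊗ R = max(0, 0.000 + 0.715 − 1) = max(0, -0.285) = 0.000
So the left factor is (Q ⊗ P) ⊗ R = 0.000.
R ⊗ Q = max(0, 0.715 + 0.143 − 1) = max(0, -0.142) = 0.000
So the right-hand bound is R ⊗ Q = 0.000.
The residuum of the Łukasiewicz t-norm gives the supremum: min(1, 1 − 0.000 + 0.000).
1 − 0.000 + 0.000 = 1.000, so t = min(1, 1.000) = 1.000.
Check: 0.000 ⊗ 1.000 = max(0, 0.000) = 0.000 ≤ 0.000.

1.000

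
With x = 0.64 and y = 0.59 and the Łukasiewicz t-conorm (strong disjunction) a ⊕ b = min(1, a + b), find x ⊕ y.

1.00

x ⊕ y = min(1, 0.64 + 0.59) = min(1, 1.23) = 1.00
For comparison, the Gödel t-conorm max(a, b) would give 0.64.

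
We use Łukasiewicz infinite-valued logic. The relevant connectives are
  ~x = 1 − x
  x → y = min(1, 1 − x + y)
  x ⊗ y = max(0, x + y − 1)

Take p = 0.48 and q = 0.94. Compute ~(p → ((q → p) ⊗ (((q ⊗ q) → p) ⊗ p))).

0.48

q → p = min(1, 1 − 0.94 + 0.48) = min(1, 0.54) = 0.54
q ⊗ q = max(0, 0.94 + 0.94 − 1) = max(0, 0.88) = 0.88
(q ⊗ q) → p = min(1, 1 − 0.88 + 0.48) = min(1, 0.60) = 0.60
((q ⊗ q) → p) ⊗ p = max(0, 0.60 + 0.48 − 1) = max(0, 0.08) = 0.08
(q → p) ⊗ (((q ⊗ q) → p) ⊗ p) = max(0, 0.54 + 0.08 − 1) = max(0, -0.38) = 0.00
p → ((q → p) ⊗ (((q ⊗ q) → p) ⊗ p)) = min(1, 1 − 0.48 + 0.00) = min(1, 0.52) = 0.52
~(p → ((q → p) ⊗ (((q ⊗ q) → p) ⊗ p))) = 1 − 0.52 = 0.48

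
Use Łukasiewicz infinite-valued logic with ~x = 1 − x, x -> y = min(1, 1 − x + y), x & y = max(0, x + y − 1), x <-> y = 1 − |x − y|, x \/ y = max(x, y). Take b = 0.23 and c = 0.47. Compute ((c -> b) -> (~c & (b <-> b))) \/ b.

c -> b = min(1, 1 − 0.47 + 0.23) = min(1, 0.76) = 0.76
~c = 1 − 0.47 = 0.53
b <-> b = 1 − |0.23 − 0.23| = 1 − 0.00 = 1.00
~c & (b <-> b) = max(0, 0.53 + 1.00 − 1) = max(0, 0.53) = 0.53
(c -> b) -> (~c & (b <-> b)) = min(1, 1 − 0.76 + 0.53) = min(1, 0.77) = 0.77
((c -> b) -> (~c & (b <-> b))) \/ b = max(0.77, 0.23) = 0.77

0.77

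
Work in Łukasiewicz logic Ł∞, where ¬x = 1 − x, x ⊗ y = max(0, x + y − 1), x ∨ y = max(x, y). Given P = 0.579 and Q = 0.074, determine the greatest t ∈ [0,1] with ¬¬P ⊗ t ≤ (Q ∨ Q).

0.495

¬P = 1 − 0.579 = 0.421
¬¬P = 1 − 0.421 = 0.579
So the left factor is ¬¬P = 0.579.
Q ∨ Q = max(0.074, 0.074) = 0.074
So the right-hand bound is Q ∨ Q = 0.074.
The residuum of the Łukasiewicz t-norm gives the supremum: min(1, 1 − 0.579 + 0.074).
1 − 0.579 + 0.074 = 0.495, so t = min(1, 0.495) = 0.495.
Check: 0.579 ⊗ 0.495 = max(0, 0.074) = 0.074 ≤ 0.074.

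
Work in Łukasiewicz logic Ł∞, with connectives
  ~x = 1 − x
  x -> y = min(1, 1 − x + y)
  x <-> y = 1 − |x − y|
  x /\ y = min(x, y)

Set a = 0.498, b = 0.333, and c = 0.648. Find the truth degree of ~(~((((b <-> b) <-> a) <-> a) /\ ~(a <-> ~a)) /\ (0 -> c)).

0.004

b <-> b = 1 − |0.333 − 0.333| = 1 − 0.000 = 1.000
(b <-> b) <-> a = 1 − |1.000 − 0.498| = 1 − 0.502 = 0.498
((b <-> b) <-> a) <-> a = 1 − |0.498 − 0.498| = 1 − 0.000 = 1.000
~a = 1 − 0.498 = 0.502
a <-> ~a = 1 − |0.498 − 0.502| = 1 − 0.004 = 0.996
~(a <-> ~a) = 1 − 0.996 = 0.004
(((b <-> b) <-> a) <-> a) /\ ~(a <-> ~a) = min(1.000, 0.004) = 0.004
~((((b <-> b) <-> a) <-> a) /\ ~(a <-> ~a)) = 1 − 0.004 = 0.996
0 -> c = min(1, 1 − 0.000 + 0.648) = min(1, 1.648) = 1.000
~((((b <-> b) <-> a) <-> a) /\ ~(a <-> ~a)) /\ (0 -> c) = min(0.996, 1.000) = 0.996
~(~((((b <-> b) <-> a) <-> a) /\ ~(a <-> ~a)) /\ (0 -> c)) = 1 − 0.996 = 0.004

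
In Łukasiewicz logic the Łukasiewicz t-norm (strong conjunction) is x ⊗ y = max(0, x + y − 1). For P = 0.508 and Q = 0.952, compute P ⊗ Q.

P ⊗ Q = max(0, 0.508 + 0.952 − 1) = max(0, 0.460) = 0.460
For comparison, the Gödel (minimum) t-norm min(x, y) would give 0.508.

0.460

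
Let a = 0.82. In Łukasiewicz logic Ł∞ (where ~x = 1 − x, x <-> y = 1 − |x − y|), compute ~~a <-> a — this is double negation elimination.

~a = 1 − 0.82 = 0.18
~~a = 1 − 0.18 = 0.82
~~a <-> a = 1 − |0.82 − 0.82| = 1 − 0.00 = 1.00
(As expected: always 1 in Ł∞ since negation is involutive.)

1.00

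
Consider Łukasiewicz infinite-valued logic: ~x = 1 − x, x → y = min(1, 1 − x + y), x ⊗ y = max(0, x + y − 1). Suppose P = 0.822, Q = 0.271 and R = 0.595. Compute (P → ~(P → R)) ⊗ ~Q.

P → R = min(1, 1 − 0.822 + 0.595) = min(1, 0.773) = 0.773
~(P → R) = 1 − 0.773 = 0.227
P → ~(P → R) = min(1, 1 − 0.822 + 0.227) = min(1, 0.405) = 0.405
~Q = 1 − 0.271 = 0.729
(P → ~(P → R)) ⊗ ~Q = max(0, 0.405 + 0.729 − 1) = max(0, 0.134) = 0.134

0.134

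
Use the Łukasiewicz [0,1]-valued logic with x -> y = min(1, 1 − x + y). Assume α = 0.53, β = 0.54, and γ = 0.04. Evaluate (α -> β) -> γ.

α -> β = min(1, 1 − 0.53 + 0.54) = min(1, 1.01) = 1.00
(α -> β) -> γ = min(1, 1 − 1.00 + 0.04) = min(1, 0.04) = 0.04

0.04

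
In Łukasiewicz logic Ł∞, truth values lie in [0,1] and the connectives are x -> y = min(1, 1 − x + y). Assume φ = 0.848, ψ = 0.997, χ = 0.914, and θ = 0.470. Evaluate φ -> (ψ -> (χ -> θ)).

0.711

χ -> θ = min(1, 1 − 0.914 + 0.470) = min(1, 0.556) = 0.556
ψ -> (χ -> θ) = min(1, 1 − 0.997 + 0.556) = min(1, 0.559) = 0.559
φ -> (ψ -> (χ -> θ)) = min(1, 1 − 0.848 + 0.559) = min(1, 0.711) = 0.711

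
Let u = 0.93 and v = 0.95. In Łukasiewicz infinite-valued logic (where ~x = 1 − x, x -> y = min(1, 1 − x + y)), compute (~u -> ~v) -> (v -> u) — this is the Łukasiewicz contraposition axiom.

~u = 1 − 0.93 = 0.07
~v = 1 − 0.95 = 0.05
~u -> ~v = min(1, 1 − 0.07 + 0.05) = min(1, 0.98) = 0.98
v -> u = min(1, 1 − 0.95 + 0.93) = min(1, 0.98) = 0.98
(~u -> ~v) -> (v -> u) = min(1, 1 − 0.98 + 0.98) = min(1, 1.00) = 1.00
(As expected: an axiom of Ł∞, always 1.)

1.00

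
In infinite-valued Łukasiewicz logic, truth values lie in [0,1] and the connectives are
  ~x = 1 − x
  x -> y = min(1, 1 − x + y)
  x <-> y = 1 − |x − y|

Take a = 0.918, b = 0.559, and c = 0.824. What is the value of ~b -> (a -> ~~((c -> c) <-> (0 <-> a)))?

~b = 1 − 0.559 = 0.441
c -> c = min(1, 1 − 0.824 + 0.824) = min(1, 1.000) = 1.000
0 <-> a = 1 − |0.000 − 0.918| = 1 − 0.918 = 0.082
(c -> c) <-> (0 <-> a) = 1 − |1.000 − 0.082| = 1 − 0.918 = 0.082
~((c -> c) <-> (0 <-> a)) = 1 − 0.082 = 0.918
~~((c -> c) <-> (0 <-> a)) = 1 − 0.918 = 0.082
a -> ~~((c -> c) <-> (0 <-> a)) = min(1, 1 − 0.918 + 0.082) = min(1, 0.164) = 0.164
~b -> (a -> ~~((c -> c) <-> (0 <-> a))) = min(1, 1 − 0.441 + 0.164) = min(1, 0.723) = 0.723

0.723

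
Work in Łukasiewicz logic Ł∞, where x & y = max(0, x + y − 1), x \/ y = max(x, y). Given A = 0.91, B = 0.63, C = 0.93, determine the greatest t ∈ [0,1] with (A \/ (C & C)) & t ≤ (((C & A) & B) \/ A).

1.00

C & C = max(0, 0.93 + 0.93 − 1) = max(0, 0.86) = 0.86
A \/ (C & C) = max(0.91, 0.86) = 0.91
So the left factor is A \/ (C & C) = 0.91.
C & A = max(0, 0.93 + 0.91 − 1) = max(0, 0.84) = 0.84
(C & A) & B = max(0, 0.84 + 0.63 − 1) = max(0, 0.47) = 0.47
((C & A) & B) \/ A = max(0.47, 0.91) = 0.91
So the right-hand bound is ((C & A) & B) \/ A = 0.91.
The residuum of the Łukasiewicz t-norm gives the supremum: min(1, 1 − 0.91 + 0.91).
1 − 0.91 + 0.91 = 1.00, so t = min(1, 1.00) = 1.00.
Check: 0.91 & 1.00 = max(0, 0.91) = 0.91 ≤ 0.91.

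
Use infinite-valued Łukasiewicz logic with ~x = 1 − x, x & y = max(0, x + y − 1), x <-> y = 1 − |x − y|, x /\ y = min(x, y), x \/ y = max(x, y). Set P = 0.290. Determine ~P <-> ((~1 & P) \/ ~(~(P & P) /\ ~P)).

0.580

~P = 1 − 0.290 = 0.710
~1 = 1 − 1.000 = 0.000
~1 & P = max(0, 0.000 + 0.290 − 1) = max(0, -0.710) = 0.000
P & P = max(0, 0.290 + 0.290 − 1) = max(0, -0.420) = 0.000
~(P & P) = 1 − 0.000 = 1.000
~(P & P) /\ ~P = min(1.000, 0.710) = 0.710
~(~(P & P) /\ ~P) = 1 − 0.710 = 0.290
(~1 & P) \/ ~(~(P & P) /\ ~P) = max(0.000, 0.290) = 0.290
~P <-> ((~1 & P) \/ ~(~(P & P) /\ ~P)) = 1 − |0.710 − 0.290| = 1 − 0.420 = 0.580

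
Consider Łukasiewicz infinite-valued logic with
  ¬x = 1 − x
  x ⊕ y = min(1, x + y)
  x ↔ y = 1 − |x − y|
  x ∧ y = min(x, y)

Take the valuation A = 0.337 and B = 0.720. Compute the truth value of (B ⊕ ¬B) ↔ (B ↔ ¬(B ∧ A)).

0.943

¬B = 1 − 0.720 = 0.280
B ⊕ ¬B = min(1, 0.720 + 0.280) = min(1, 1.000) = 1.000
B ∧ A = min(0.720, 0.337) = 0.337
¬(B ∧ A) = 1 − 0.337 = 0.663
B ↔ ¬(B ∧ A) = 1 − |0.720 − 0.663| = 1 − 0.057 = 0.943
(B ⊕ ¬B) ↔ (B ↔ ¬(B ∧ A)) = 1 − |1.000 − 0.943| = 1 − 0.057 = 0.943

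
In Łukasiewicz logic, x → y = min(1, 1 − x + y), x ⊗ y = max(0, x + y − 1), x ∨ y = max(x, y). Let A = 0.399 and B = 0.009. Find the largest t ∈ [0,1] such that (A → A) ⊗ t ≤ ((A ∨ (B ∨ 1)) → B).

A → A = min(1, 1 − 0.399 + 0.399) = min(1, 1.000) = 1.000
So the left factor is A → A = 1.000.
B ∨ 1 = max(0.009, 1.000) = 1.000
A ∨ (B ∨ 1) = max(0.399, 1.000) = 1.000
(A ∨ (B ∨ 1)) → B = min(1, 1 − 1.000 + 0.009) = min(1, 0.009) = 0.009
So the right-hand bound is (A ∨ (B ∨ 1)) → B = 0.009.
The residuum of the Łukasiewicz t-norm gives the supremum: min(1, 1 − 1.000 + 0.009).
1 − 1.000 + 0.009 = 0.009, so t = min(1, 0.009) = 0.009.
Check: 1.000 ⊗ 0.009 = max(0, 0.009) = 0.009 ≤ 0.009.

0.009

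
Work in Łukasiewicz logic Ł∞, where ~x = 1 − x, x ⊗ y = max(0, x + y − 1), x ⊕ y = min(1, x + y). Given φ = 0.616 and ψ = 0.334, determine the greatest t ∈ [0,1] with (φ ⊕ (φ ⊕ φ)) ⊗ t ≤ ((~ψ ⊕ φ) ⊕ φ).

φ ⊕ φ = min(1, 0.616 + 0.616) = min(1, 1.232) = 1.000
φ ⊕ (φ ⊕ φ) = min(1, 0.616 + 1.000) = min(1, 1.616) = 1.000
So the left factor is φ ⊕ (φ ⊕ φ) = 1.000.
~ψ = 1 − 0.334 = 0.666
~ψ ⊕ φ = min(1, 0.666 + 0.616) = min(1, 1.282) = 1.000
(~ψ ⊕ φ) ⊕ φ = min(1, 1.000 + 0.616) = min(1, 1.616) = 1.000
So the right-hand bound is (~ψ ⊕ φ) ⊕ φ = 1.000.
The residuum of the Łukasiewicz t-norm gives the supremum: min(1, 1 − 1.000 + 1.000).
1 − 1.000 + 1.000 = 1.000, so t = min(1, 1.000) = 1.000.
Check: 1.000 ⊗ 1.000 = max(0, 1.000) = 1.000 ≤ 1.000.

1.000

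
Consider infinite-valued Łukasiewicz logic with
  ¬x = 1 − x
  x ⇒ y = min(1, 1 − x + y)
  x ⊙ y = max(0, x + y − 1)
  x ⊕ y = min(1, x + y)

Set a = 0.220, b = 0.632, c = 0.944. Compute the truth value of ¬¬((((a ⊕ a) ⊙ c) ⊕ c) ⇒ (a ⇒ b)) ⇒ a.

a ⊕ a = min(1, 0.220 + 0.220) = min(1, 0.440) = 0.440
(a ⊕ a) ⊙ c = max(0, 0.440 + 0.944 − 1) = max(0, 0.384) = 0.384
((a ⊕ a) ⊙ c) ⊕ c = min(1, 0.384 + 0.944) = min(1, 1.328) = 1.000
a ⇒ b = min(1, 1 − 0.220 + 0.632) = min(1, 1.412) = 1.000
(((a ⊕ a) ⊙ c) ⊕ c) ⇒ (a ⇒ b) = min(1, 1 − 1.000 + 1.000) = min(1, 1.000) = 1.000
¬((((a ⊕ a) ⊙ c) ⊕ c) ⇒ (a ⇒ b)) = 1 − 1.000 = 0.000
¬¬((((a ⊕ a) ⊙ c) ⊕ c) ⇒ (a ⇒ b)) = 1 − 0.000 = 1.000
¬¬((((a ⊕ a) ⊙ c) ⊕ c) ⇒ (a ⇒ b)) ⇒ a = min(1, 1 − 1.000 + 0.220) = min(1, 0.220) = 0.220

0.220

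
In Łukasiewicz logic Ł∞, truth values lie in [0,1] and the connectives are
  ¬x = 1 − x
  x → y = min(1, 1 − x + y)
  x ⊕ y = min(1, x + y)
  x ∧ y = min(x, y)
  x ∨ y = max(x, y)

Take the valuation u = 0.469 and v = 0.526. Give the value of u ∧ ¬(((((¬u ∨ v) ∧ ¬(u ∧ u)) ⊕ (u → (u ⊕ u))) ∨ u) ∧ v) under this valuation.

¬u = 1 − 0.469 = 0.531
¬u ∨ v = max(0.531, 0.526) = 0.531
u ∧ u = min(0.469, 0.469) = 0.469
¬(u ∧ u) = 1 − 0.469 = 0.531
(¬u ∨ v) ∧ ¬(u ∧ u) = min(0.531, 0.531) = 0.531
u ⊕ u = min(1, 0.469 + 0.469) = min(1, 0.938) = 0.938
u → (u ⊕ u) = min(1, 1 − 0.469 + 0.938) = min(1, 1.469) = 1.000
((¬u ∨ v) ∧ ¬(u ∧ u)) ⊕ (u → (u ⊕ u)) = min(1, 0.531 + 1.000) = min(1, 1.531) = 1.000
(((¬u ∨ v) ∧ ¬(u ∧ u)) ⊕ (u → (u ⊕ u))) ∨ u = max(1.000, 0.469) = 1.000
((((¬u ∨ v) ∧ ¬(u ∧ u)) ⊕ (u → (u ⊕ u))) ∨ u) ∧ v = min(1.000, 0.526) = 0.526
¬(((((¬u ∨ v) ∧ ¬(u ∧ u)) ⊕ (u → (u ⊕ u))) ∨ u) ∧ v) = 1 − 0.526 = 0.474
u ∧ ¬(((((¬u ∨ v) ∧ ¬(u ∧ u)) ⊕ (u → (u ⊕ u))) ∨ u) ∧ v) = min(0.469, 0.474) = 0.469

0.469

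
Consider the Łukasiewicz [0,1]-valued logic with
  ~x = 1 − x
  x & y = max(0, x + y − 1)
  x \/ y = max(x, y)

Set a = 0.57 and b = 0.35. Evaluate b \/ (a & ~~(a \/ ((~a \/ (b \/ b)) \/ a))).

0.35

~a = 1 − 0.57 = 0.43
b \/ b = max(0.35, 0.35) = 0.35
~a \/ (b \/ b) = max(0.43, 0.35) = 0.43
(~a \/ (b \/ b)) \/ a = max(0.43, 0.57) = 0.57
a \/ ((~a \/ (b \/ b)) \/ a) = max(0.57, 0.57) = 0.57
~(a \/ ((~a \/ (b \/ b)) \/ a)) = 1 − 0.57 = 0.43
~~(a \/ ((~a \/ (b \/ b)) \/ a)) = 1 − 0.43 = 0.57
a & ~~(a \/ ((~a \/ (b \/ b)) \/ a)) = max(0, 0.57 + 0.57 − 1) = max(0, 0.14) = 0.14
b \/ (a & ~~(a \/ ((~a \/ (b \/ b)) \/ a))) = max(0.35, 0.14) = 0.35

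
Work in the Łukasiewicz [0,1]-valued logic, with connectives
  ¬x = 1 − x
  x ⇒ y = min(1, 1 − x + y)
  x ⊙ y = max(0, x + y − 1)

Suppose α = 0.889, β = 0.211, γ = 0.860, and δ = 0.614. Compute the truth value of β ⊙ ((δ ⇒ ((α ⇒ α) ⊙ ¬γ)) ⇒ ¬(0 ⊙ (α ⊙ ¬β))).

0.211

α ⇒ α = min(1, 1 − 0.889 + 0.889) = min(1, 1.000) = 1.000
¬γ = 1 − 0.860 = 0.140
(α ⇒ α) ⊙ ¬γ = max(0, 1.000 + 0.140 − 1) = max(0, 0.140) = 0.140
δ ⇒ ((α ⇒ α) ⊙ ¬γ) = min(1, 1 − 0.614 + 0.140) = min(1, 0.526) = 0.526
¬β = 1 − 0.211 = 0.789
α ⊙ ¬β = max(0, 0.889 + 0.789 − 1) = max(0, 0.678) = 0.678
0 ⊙ (α ⊙ ¬β) = max(0, 0.000 + 0.678 − 1) = max(0, -0.322) = 0.000
¬(0 ⊙ (α ⊙ ¬β)) = 1 − 0.000 = 1.000
(δ ⇒ ((α ⇒ α) ⊙ ¬γ)) ⇒ ¬(0 ⊙ (α ⊙ ¬β)) = min(1, 1 − 0.526 + 1.000) = min(1, 1.474) = 1.000
β ⊙ ((δ ⇒ ((α ⇒ α) ⊙ ¬γ)) ⇒ ¬(0 ⊙ (α ⊙ ¬β))) = max(0, 0.211 + 1.000 − 1) = max(0, 0.211) = 0.211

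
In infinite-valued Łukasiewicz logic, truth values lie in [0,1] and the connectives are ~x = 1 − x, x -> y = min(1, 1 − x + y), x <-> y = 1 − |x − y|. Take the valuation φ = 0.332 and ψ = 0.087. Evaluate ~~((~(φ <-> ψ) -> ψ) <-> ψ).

0.245

φ <-> ψ = 1 − |0.332 − 0.087| = 1 − 0.245 = 0.755
~(φ <-> ψ) = 1 − 0.755 = 0.245
~(φ <-> ψ) -> ψ = min(1, 1 − 0.245 + 0.087) = min(1, 0.842) = 0.842
(~(φ <-> ψ) -> ψ) <-> ψ = 1 − |0.842 − 0.087| = 1 − 0.755 = 0.245
~((~(φ <-> ψ) -> ψ) <-> ψ) = 1 − 0.245 = 0.755
~~((~(φ <-> ψ) -> ψ) <-> ψ) = 1 − 0.755 = 0.245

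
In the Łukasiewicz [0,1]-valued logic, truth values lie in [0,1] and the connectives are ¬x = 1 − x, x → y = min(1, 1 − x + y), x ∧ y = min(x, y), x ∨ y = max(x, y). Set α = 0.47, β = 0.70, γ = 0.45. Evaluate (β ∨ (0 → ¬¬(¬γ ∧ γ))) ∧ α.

¬γ = 1 − 0.45 = 0.55
¬γ ∧ γ = min(0.55, 0.45) = 0.45
¬(¬γ ∧ γ) = 1 − 0.45 = 0.55
¬¬(¬γ ∧ γ) = 1 − 0.55 = 0.45
0 → ¬¬(¬γ ∧ γ) = min(1, 1 − 0.00 + 0.45) = min(1, 1.45) = 1.00
β ∨ (0 → ¬¬(¬γ ∧ γ)) = max(0.70, 1.00) = 1.00
(β ∨ (0 → ¬¬(¬γ ∧ γ))) ∧ α = min(1.00, 0.47) = 0.47

0.47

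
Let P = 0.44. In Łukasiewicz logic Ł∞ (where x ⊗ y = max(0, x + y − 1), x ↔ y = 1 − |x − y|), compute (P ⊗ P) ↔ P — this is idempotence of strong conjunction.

0.56

P ⊗ P = max(0, 0.44 + 0.44 − 1) = max(0, -0.12) = 0.00
(P ⊗ P) ↔ P = 1 − |0.00 − 0.44| = 1 − 0.44 = 0.56
(The value 0.56 < 1 shows this instance is not satisfied; fails in Ł∞ since a ⊗ a = max(0, 2a−1) ≠ a in general.)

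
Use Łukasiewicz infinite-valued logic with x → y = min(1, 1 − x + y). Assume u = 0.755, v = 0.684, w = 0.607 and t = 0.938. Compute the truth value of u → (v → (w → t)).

1.000

w → t = min(1, 1 − 0.607 + 0.938) = min(1, 1.331) = 1.000
v → (w → t) = min(1, 1 − 0.684 + 1.000) = min(1, 1.316) = 1.000
u → (v → (w → t)) = min(1, 1 − 0.755 + 1.000) = min(1, 1.245) = 1.000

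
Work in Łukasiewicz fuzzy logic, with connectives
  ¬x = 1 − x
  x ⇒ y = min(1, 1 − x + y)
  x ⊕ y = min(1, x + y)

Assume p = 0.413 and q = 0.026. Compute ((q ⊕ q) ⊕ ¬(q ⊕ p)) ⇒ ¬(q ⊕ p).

q ⊕ q = min(1, 0.026 + 0.026) = min(1, 0.052) = 0.052
q ⊕ p = min(1, 0.026 + 0.413) = min(1, 0.439) = 0.439
¬(q ⊕ p) = 1 − 0.439 = 0.561
(q ⊕ q) ⊕ ¬(q ⊕ p) = min(1, 0.052 + 0.561) = min(1, 0.613) = 0.613
((q ⊕ q) ⊕ ¬(q ⊕ p)) ⇒ ¬(q ⊕ p) = min(1, 1 − 0.613 + 0.561) = min(1, 0.948) = 0.948

0.948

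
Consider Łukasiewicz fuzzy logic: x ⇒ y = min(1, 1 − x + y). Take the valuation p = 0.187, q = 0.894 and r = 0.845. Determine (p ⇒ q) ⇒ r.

0.845

p ⇒ q = min(1, 1 − 0.187 + 0.894) = min(1, 1.707) = 1.000
(p ⇒ q) ⇒ r = min(1, 1 − 1.000 + 0.845) = min(1, 0.845) = 0.845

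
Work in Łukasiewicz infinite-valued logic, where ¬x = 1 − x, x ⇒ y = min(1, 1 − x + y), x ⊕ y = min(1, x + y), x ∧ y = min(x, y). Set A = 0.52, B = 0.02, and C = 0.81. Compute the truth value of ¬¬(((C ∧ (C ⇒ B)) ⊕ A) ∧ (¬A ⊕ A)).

0.73

C ⇒ B = min(1, 1 − 0.81 + 0.02) = min(1, 0.21) = 0.21
C ∧ (C ⇒ B) = min(0.81, 0.21) = 0.21
(C ∧ (C ⇒ B)) ⊕ A = min(1, 0.21 + 0.52) = min(1, 0.73) = 0.73
¬A = 1 − 0.52 = 0.48
¬A ⊕ A = min(1, 0.48 + 0.52) = min(1, 1.00) = 1.00
((C ∧ (C ⇒ B)) ⊕ A) ∧ (¬A ⊕ A) = min(0.73, 1.00) = 0.73
¬(((C ∧ (C ⇒ B)) ⊕ A) ∧ (¬A ⊕ A)) = 1 − 0.73 = 0.27
¬¬(((C ∧ (C ⇒ B)) ⊕ A) ∧ (¬A ⊕ A)) = 1 − 0.27 = 0.73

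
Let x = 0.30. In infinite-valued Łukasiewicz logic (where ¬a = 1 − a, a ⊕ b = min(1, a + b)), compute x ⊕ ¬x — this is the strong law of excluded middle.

¬x = 1 − 0.30 = 0.70
x ⊕ ¬x = min(1, 0.30 + 0.70) = min(1, 1.00) = 1.00
(As expected: always 1 in Ł∞ since a ⊕ (1−a) = 1.)

1.00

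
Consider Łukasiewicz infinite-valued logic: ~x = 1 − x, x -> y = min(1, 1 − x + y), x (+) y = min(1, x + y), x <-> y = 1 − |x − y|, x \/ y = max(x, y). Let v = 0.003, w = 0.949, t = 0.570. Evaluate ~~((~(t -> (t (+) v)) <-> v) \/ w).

0.997

t (+) v = min(1, 0.570 + 0.003) = min(1, 0.573) = 0.573
t -> (t (+) v) = min(1, 1 − 0.570 + 0.573) = min(1, 1.003) = 1.000
~(t -> (t (+) v)) = 1 − 1.000 = 0.000
~(t -> (t (+) v)) <-> v = 1 − |0.000 − 0.003| = 1 − 0.003 = 0.997
(~(t -> (t (+) v)) <-> v) \/ w = max(0.997, 0.949) = 0.997
~((~(t -> (t (+) v)) <-> v) \/ w) = 1 − 0.997 = 0.003
~~((~(t -> (t (+) v)) <-> v) \/ w) = 1 − 0.003 = 0.997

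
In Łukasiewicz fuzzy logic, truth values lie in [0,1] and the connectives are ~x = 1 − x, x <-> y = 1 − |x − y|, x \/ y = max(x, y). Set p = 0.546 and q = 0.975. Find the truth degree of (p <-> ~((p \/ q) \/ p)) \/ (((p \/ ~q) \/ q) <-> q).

1.000

p \/ q = max(0.546, 0.975) = 0.975
(p \/ q) \/ p = max(0.975, 0.546) = 0.975
~((p \/ q) \/ p) = 1 − 0.975 = 0.025
p <-> ~((p \/ q) \/ p) = 1 − |0.546 − 0.025| = 1 − 0.521 = 0.479
~q = 1 − 0.975 = 0.025
p \/ ~q = max(0.546, 0.025) = 0.546
(p \/ ~q) \/ q = max(0.546, 0.975) = 0.975
((p \/ ~q) \/ q) <-> q = 1 − |0.975 − 0.975| = 1 − 0.000 = 1.000
(p <-> ~((p \/ q) \/ p)) \/ (((p \/ ~q) \/ q) <-> q) = max(0.479, 1.000) = 1.000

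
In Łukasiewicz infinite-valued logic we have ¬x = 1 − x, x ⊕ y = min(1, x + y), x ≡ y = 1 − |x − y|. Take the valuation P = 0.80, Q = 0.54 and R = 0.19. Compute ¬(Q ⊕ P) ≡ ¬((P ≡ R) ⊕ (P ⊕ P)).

Q ⊕ P = min(1, 0.54 + 0.80) = min(1, 1.34) = 1.00
¬(Q ⊕ P) = 1 − 1.00 = 0.00
P ≡ R = 1 − |0.80 − 0.19| = 1 − 0.61 = 0.39
P ⊕ P = min(1, 0.80 + 0.80) = min(1, 1.60) = 1.00
(P ≡ R) ⊕ (P ⊕ P) = min(1, 0.39 + 1.00) = min(1, 1.39) = 1.00
¬((P ≡ R) ⊕ (P ⊕ P)) = 1 − 1.00 = 0.00
¬(Q ⊕ P) ≡ ¬((P ≡ R) ⊕ (P ⊕ P)) = 1 − |0.00 − 0.00| = 1 − 0.00 = 1.00

1.00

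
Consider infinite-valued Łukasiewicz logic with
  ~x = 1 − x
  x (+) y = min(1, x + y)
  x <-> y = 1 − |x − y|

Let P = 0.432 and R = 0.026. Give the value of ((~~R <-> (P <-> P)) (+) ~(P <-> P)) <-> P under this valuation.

~R = 1 − 0.026 = 0.974
~~R = 1 − 0.974 = 0.026
P <-> P = 1 − |0.432 − 0.432| = 1 − 0.000 = 1.000
~~R <-> (P <-> P) = 1 − |0.026 − 1.000| = 1 − 0.974 = 0.026
~(P <-> P) = 1 − 1.000 = 0.000
(~~R <-> (P <-> P)) (+) ~(P <-> P) = min(1, 0.026 + 0.000) = min(1, 0.026) = 0.026
((~~R <-> (P <-> P)) (+) ~(P <-> P)) <-> P = 1 − |0.026 − 0.432| = 1 − 0.406 = 0.594

0.594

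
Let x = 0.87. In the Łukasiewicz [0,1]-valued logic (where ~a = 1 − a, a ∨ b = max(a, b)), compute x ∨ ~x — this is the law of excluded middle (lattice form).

0.87

~x = 1 − 0.87 = 0.13
x ∨ ~x = max(0.87, 0.13) = 0.87
(The value 0.87 < 1 shows this instance is not satisfied; not a Ł∞-tautology — its value is max(a, 1−a).)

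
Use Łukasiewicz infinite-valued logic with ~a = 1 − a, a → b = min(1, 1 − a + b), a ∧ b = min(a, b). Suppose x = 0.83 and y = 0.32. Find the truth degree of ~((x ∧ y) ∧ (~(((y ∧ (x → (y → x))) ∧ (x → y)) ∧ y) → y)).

0.68

x ∧ y = min(0.83, 0.32) = 0.32
y → x = min(1, 1 − 0.32 + 0.83) = min(1, 1.51) = 1.00
x → (y → x) = min(1, 1 − 0.83 + 1.00) = min(1, 1.17) = 1.00
y ∧ (x → (y → x)) = min(0.32, 1.00) = 0.32
x → y = min(1, 1 − 0.83 + 0.32) = min(1, 0.49) = 0.49
(y ∧ (x → (y → x))) ∧ (x → y) = min(0.32, 0.49) = 0.32
((y ∧ (x → (y → x))) ∧ (x → y)) ∧ y = min(0.32, 0.32) = 0.32
~(((y ∧ (x → (y → x))) ∧ (x → y)) ∧ y) = 1 − 0.32 = 0.68
~(((y ∧ (x → (y → x))) ∧ (x → y)) ∧ y) → y = min(1, 1 − 0.68 + 0.32) = min(1, 0.64) = 0.64
(x ∧ y) ∧ (~(((y ∧ (x → (y → x))) ∧ (x → y)) ∧ y) → y) = min(0.32, 0.64) = 0.32
~((x ∧ y) ∧ (~(((y ∧ (x → (y → x))) ∧ (x → y)) ∧ y) → y)) = 1 − 0.32 = 0.68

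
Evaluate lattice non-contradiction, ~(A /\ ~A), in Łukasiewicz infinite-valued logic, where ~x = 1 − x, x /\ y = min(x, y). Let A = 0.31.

0.69

~A = 1 − 0.31 = 0.69
A /\ ~A = min(0.31, 0.69) = 0.31
~(A /\ ~A) = 1 − 0.31 = 0.69
(The value 0.69 < 1 shows this instance is not satisfied; not a Ł∞-tautology — its value is 1 − min(a, 1−a).)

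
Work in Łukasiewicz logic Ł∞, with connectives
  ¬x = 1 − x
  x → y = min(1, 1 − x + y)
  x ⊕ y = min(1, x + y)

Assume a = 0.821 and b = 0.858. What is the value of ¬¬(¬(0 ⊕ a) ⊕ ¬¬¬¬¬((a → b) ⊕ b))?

0 ⊕ a = min(1, 0.000 + 0.821) = min(1, 0.821) = 0.821
¬(0 ⊕ a) = 1 − 0.821 = 0.179
a → b = min(1, 1 − 0.821 + 0.858) = min(1, 1.037) = 1.000
(a → b) ⊕ b = min(1, 1.000 + 0.858) = min(1, 1.858) = 1.000
¬((a → b) ⊕ b) = 1 − 1.000 = 0.000
¬¬((a → b) ⊕ b) = 1 − 0.000 = 1.000
¬¬¬((a → b) ⊕ b) = 1 − 1.000 = 0.000
¬¬¬¬((a → b) ⊕ b) = 1 − 0.000 = 1.000
¬¬¬¬¬((a → b) ⊕ b) = 1 − 1.000 = 0.000
¬(0 ⊕ a) ⊕ ¬¬¬¬¬((a → b) ⊕ b) = min(1, 0.179 + 0.000) = min(1, 0.179) = 0.179
¬(¬(0 ⊕ a) ⊕ ¬¬¬¬¬((a → b) ⊕ b)) = 1 − 0.179 = 0.821
¬¬(¬(0 ⊕ a) ⊕ ¬¬¬¬¬((a → b) ⊕ b)) = 1 − 0.821 = 0.179

0.179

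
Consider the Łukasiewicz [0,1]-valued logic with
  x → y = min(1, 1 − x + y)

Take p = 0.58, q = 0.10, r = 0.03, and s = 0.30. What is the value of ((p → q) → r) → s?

p → q = min(1, 1 − 0.58 + 0.10) = min(1, 0.52) = 0.52
(p → q) → r = min(1, 1 − 0.52 + 0.03) = min(1, 0.51) = 0.51
((p → q) → r) → s = min(1, 1 − 0.51 + 0.30) = min(1, 0.79) = 0.79

0.79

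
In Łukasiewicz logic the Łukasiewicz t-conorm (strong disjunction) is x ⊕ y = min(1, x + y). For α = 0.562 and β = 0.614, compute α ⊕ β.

α ⊕ β = min(1, 0.562 + 0.614) = min(1, 1.176) = 1.000
For comparison, the Gödel t-conorm max(x, y) would give 0.614.

1.000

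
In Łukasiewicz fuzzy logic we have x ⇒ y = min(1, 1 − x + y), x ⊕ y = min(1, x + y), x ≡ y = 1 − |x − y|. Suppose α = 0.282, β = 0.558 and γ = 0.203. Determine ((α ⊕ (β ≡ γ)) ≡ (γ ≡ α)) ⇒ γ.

β ≡ γ = 1 − |0.558 − 0.203| = 1 − 0.355 = 0.645
α ⊕ (β ≡ γ) = min(1, 0.282 + 0.645) = min(1, 0.927) = 0.927
γ ≡ α = 1 − |0.203 − 0.282| = 1 − 0.079 = 0.921
(α ⊕ (β ≡ γ)) ≡ (γ ≡ α) = 1 − |0.927 − 0.921| = 1 − 0.006 = 0.994
((α ⊕ (β ≡ γ)) ≡ (γ ≡ α)) ⇒ γ = min(1, 1 − 0.994 + 0.203) = min(1, 0.209) = 0.209

0.209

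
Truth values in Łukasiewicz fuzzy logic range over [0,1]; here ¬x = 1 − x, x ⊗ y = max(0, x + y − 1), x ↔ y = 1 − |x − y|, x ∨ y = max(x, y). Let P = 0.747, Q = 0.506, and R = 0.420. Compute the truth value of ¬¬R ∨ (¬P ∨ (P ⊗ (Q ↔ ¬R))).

0.673

¬R = 1 − 0.420 = 0.580
¬¬R = 1 − 0.580 = 0.420
¬P = 1 − 0.747 = 0.253
Q ↔ ¬R = 1 − |0.506 − 0.580| = 1 − 0.074 = 0.926
P ⊗ (Q ↔ ¬R) = max(0, 0.747 + 0.926 − 1) = max(0, 0.673) = 0.673
¬P ∨ (P ⊗ (Q ↔ ¬R)) = max(0.253, 0.673) = 0.673
¬¬R ∨ (¬P ∨ (P ⊗ (Q ↔ ¬R))) = max(0.420, 0.673) = 0.673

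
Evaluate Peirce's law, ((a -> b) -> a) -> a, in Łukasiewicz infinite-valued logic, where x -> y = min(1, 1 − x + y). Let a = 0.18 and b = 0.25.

a -> b = min(1, 1 − 0.18 + 0.25) = min(1, 1.07) = 1.00
(a -> b) -> a = min(1, 1 − 1.00 + 0.18) = min(1, 0.18) = 0.18
((a -> b) -> a) -> a = min(1, 1 − 0.18 + 0.18) = min(1, 1.00) = 1.00

1.00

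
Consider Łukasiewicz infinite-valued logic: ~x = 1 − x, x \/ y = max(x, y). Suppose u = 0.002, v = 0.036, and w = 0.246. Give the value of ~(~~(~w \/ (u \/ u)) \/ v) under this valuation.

~w = 1 − 0.246 = 0.754
u \/ u = max(0.002, 0.002) = 0.002
~w \/ (u \/ u) = max(0.754, 0.002) = 0.754
~(~w \/ (u \/ u)) = 1 − 0.754 = 0.246
~~(~w \/ (u \/ u)) = 1 − 0.246 = 0.754
~~(~w \/ (u \/ u)) \/ v = max(0.754, 0.036) = 0.754
~(~~(~w \/ (u \/ u)) \/ v) = 1 − 0.754 = 0.246

0.246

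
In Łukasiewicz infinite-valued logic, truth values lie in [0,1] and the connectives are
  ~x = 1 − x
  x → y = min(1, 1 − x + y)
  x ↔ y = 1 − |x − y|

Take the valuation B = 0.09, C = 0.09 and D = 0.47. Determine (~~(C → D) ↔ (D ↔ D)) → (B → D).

C → D = min(1, 1 − 0.09 + 0.47) = min(1, 1.38) = 1.00
~(C → D) = 1 − 1.00 = 0.00
~~(C → D) = 1 − 0.00 = 1.00
D ↔ D = 1 − |0.47 − 0.47| = 1 − 0.00 = 1.00
~~(C → D) ↔ (D ↔ D) = 1 − |1.00 − 1.00| = 1 − 0.00 = 1.00
B → D = min(1, 1 − 0.09 + 0.47) = min(1, 1.38) = 1.00
(~~(C → D) ↔ (D ↔ D)) → (B → D) = min(1, 1 − 1.00 + 1.00) = min(1, 1.00) = 1.00

1.00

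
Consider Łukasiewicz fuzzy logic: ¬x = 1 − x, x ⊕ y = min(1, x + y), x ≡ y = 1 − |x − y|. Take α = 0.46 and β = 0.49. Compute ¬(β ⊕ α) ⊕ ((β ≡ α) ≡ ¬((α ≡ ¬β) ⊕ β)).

0.08

β ⊕ α = min(1, 0.49 + 0.46) = min(1, 0.95) = 0.95
¬(β ⊕ α) = 1 − 0.95 = 0.05
β ≡ α = 1 − |0.49 − 0.46| = 1 − 0.03 = 0.97
¬β = 1 − 0.49 = 0.51
α ≡ ¬β = 1 − |0.46 − 0.51| = 1 − 0.05 = 0.95
(α ≡ ¬β) ⊕ β = min(1, 0.95 + 0.49) = min(1, 1.44) = 1.00
¬((α ≡ ¬β) ⊕ β) = 1 − 1.00 = 0.00
(β ≡ α) ≡ ¬((α ≡ ¬β) ⊕ β) = 1 − |0.97 − 0.00| = 1 − 0.97 = 0.03
¬(β ⊕ α) ⊕ ((β ≡ α) ≡ ¬((α ≡ ¬β) ⊕ β)) = min(1, 0.05 + 0.03) = min(1, 0.08) = 0.08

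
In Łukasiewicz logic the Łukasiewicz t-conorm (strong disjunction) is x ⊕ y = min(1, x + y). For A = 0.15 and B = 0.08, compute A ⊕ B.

0.23

A ⊕ B = min(1, 0.15 + 0.08) = min(1, 0.23) = 0.23
For comparison, the Gödel t-conorm max(x, y) would give 0.15.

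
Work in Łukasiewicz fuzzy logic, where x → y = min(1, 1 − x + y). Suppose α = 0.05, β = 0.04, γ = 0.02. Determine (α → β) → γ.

0.03

α → β = min(1, 1 − 0.05 + 0.04) = min(1, 0.99) = 0.99
(α → β) → γ = min(1, 1 − 0.99 + 0.02) = min(1, 0.03) = 0.03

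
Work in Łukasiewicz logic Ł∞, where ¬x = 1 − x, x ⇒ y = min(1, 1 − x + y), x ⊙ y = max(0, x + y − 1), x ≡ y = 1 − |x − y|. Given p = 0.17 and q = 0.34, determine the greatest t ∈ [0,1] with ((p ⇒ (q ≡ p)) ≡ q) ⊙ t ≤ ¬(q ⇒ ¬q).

0.66

q ≡ p = 1 − |0.34 − 0.17| = 1 − 0.17 = 0.83
p ⇒ (q ≡ p) = min(1, 1 − 0.17 + 0.83) = min(1, 1.66) = 1.00
(p ⇒ (q ≡ p)) ≡ q = 1 − |1.00 − 0.34| = 1 − 0.66 = 0.34
So the left factor is (p ⇒ (q ≡ p)) ≡ q = 0.34.
¬q = 1 − 0.34 = 0.66
q ⇒ ¬q = min(1, 1 − 0.34 + 0.66) = min(1, 1.32) = 1.00
¬(q ⇒ ¬q) = 1 − 1.00 = 0.00
So the right-hand bound is ¬(q ⇒ ¬q) = 0.00.
The residuum of the Łukasiewicz t-norm gives the supremum: min(1, 1 − 0.34 + 0.00).
1 − 0.34 + 0.00 = 0.66, so t = min(1, 0.66) = 0.66.
Check: 0.34 ⊙ 0.66 = max(0, 0.00) = 0.00 ≤ 0.00.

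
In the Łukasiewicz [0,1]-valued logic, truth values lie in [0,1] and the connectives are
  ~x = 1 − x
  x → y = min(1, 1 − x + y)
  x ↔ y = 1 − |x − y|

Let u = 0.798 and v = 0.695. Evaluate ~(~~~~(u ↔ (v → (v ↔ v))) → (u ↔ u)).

v ↔ v = 1 − |0.695 − 0.695| = 1 − 0.000 = 1.000
v → (v ↔ v) = min(1, 1 − 0.695 + 1.000) = min(1, 1.305) = 1.000
u ↔ (v → (v ↔ v)) = 1 − |0.798 − 1.000| = 1 − 0.202 = 0.798
~(u ↔ (v → (v ↔ v))) = 1 − 0.798 = 0.202
~~(u ↔ (v → (v ↔ v))) = 1 − 0.202 = 0.798
~~~(u ↔ (v → (v ↔ v))) = 1 − 0.798 = 0.202
~~~~(u ↔ (v → (v ↔ v))) = 1 − 0.202 = 0.798
u ↔ u = 1 − |0.798 − 0.798| = 1 − 0.000 = 1.000
~~~~(u ↔ (v → (v ↔ v))) → (u ↔ u) = min(1, 1 − 0.798 + 1.000) = min(1, 1.202) = 1.000
~(~~~~(u ↔ (v → (v ↔ v))) → (u ↔ u)) = 1 − 1.000 = 0.000

0.000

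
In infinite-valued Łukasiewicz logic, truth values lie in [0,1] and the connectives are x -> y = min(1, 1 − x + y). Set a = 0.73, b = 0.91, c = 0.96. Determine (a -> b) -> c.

a -> b = min(1, 1 − 0.73 + 0.91) = min(1, 1.18) = 1.00
(a -> b) -> c = min(1, 1 − 1.00 + 0.96) = min(1, 0.96) = 0.96

0.96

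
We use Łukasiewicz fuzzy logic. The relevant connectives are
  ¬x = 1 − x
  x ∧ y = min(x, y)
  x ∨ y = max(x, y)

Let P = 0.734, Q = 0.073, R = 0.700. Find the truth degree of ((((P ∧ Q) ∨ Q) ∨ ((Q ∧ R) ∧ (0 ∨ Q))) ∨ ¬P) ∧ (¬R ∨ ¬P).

P ∧ Q = min(0.734, 0.073) = 0.073
(P ∧ Q) ∨ Q = max(0.073, 0.073) = 0.073
Q ∧ R = min(0.073, 0.700) = 0.073
0 ∨ Q = max(0.000, 0.073) = 0.073
(Q ∧ R) ∧ (0 ∨ Q) = min(0.073, 0.073) = 0.073
((P ∧ Q) ∨ Q) ∨ ((Q ∧ R) ∧ (0 ∨ Q)) = max(0.073, 0.073) = 0.073
¬P = 1 − 0.734 = 0.266
(((P ∧ Q) ∨ Q) ∨ ((Q ∧ R) ∧ (0 ∨ Q))) ∨ ¬P = max(0.073, 0.266) = 0.266
¬R = 1 − 0.700 = 0.300
¬R ∨ ¬P = max(0.300, 0.266) = 0.300
((((P ∧ Q) ∨ Q) ∨ ((Q ∧ R) ∧ (0 ∨ Q))) ∨ ¬P) ∧ (¬R ∨ ¬P) = min(0.266, 0.300) = 0.266

0.266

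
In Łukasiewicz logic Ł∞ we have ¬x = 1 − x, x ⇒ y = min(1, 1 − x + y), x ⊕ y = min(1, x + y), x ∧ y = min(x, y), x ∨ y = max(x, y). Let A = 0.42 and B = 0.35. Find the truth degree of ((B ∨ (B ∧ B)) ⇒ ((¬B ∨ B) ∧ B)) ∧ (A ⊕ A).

B ∧ B = min(0.35, 0.35) = 0.35
B ∨ (B ∧ B) = max(0.35, 0.35) = 0.35
¬B = 1 − 0.35 = 0.65
¬B ∨ B = max(0.65, 0.35) = 0.65
(¬B ∨ B) ∧ B = min(0.65, 0.35) = 0.35
(B ∨ (B ∧ B)) ⇒ ((¬B ∨ B) ∧ B) = min(1, 1 − 0.35 + 0.35) = min(1, 1.00) = 1.00
A ⊕ A = min(1, 0.42 + 0.42) = min(1, 0.84) = 0.84
((B ∨ (B ∧ B)) ⇒ ((¬B ∨ B) ∧ B)) ∧ (A ⊕ A) = min(1.00, 0.84) = 0.84

0.84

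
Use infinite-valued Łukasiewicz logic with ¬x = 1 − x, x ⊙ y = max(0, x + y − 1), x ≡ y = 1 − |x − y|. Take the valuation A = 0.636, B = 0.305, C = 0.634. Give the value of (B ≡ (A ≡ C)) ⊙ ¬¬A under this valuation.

0.000

A ≡ C = 1 − |0.636 − 0.634| = 1 − 0.002 = 0.998
B ≡ (A ≡ C) = 1 − |0.305 − 0.998| = 1 − 0.693 = 0.307
¬A = 1 − 0.636 = 0.364
¬¬A = 1 − 0.364 = 0.636
(B ≡ (A ≡ C)) ⊙ ¬¬A = max(0, 0.307 + 0.636 − 1) = max(0, -0.057) = 0.000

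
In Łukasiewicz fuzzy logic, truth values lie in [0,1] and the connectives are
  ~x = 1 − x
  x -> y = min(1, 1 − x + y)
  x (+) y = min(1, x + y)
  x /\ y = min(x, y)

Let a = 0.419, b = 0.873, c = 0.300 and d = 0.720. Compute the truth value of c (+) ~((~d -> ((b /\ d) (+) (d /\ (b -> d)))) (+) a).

~d = 1 − 0.720 = 0.280
b /\ d = min(0.873, 0.720) = 0.720
b -> d = min(1, 1 − 0.873 + 0.720) = min(1, 0.847) = 0.847
d /\ (b -> d) = min(0.720, 0.847) = 0.720
(b /\ d) (+) (d /\ (b -> d)) = min(1, 0.720 + 0.720) = min(1, 1.440) = 1.000
~d -> ((b /\ d) (+) (d /\ (b -> d))) = min(1, 1 − 0.280 + 1.000) = min(1, 1.720) = 1.000
(~d -> ((b /\ d) (+) (d /\ (b -> d)))) (+) a = min(1, 1.000 + 0.419) = min(1, 1.419) = 1.000
~((~d -> ((b /\ d) (+) (d /\ (b -> d)))) (+) a) = 1 − 1.000 = 0.000
c (+) ~((~d -> ((b /\ d) (+) (d /\ (b -> d)))) (+) a) = min(1, 0.300 + 0.000) = min(1, 0.300) = 0.300

0.300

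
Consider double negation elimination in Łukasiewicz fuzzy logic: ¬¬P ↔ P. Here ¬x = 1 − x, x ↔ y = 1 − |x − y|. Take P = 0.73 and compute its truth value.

1.00

¬P = 1 − 0.73 = 0.27
¬¬P = 1 − 0.27 = 0.73
¬¬P ↔ P = 1 − |0.73 − 0.73| = 1 − 0.00 = 1.00
(As expected: always 1 in Ł∞ since negation is involutive.)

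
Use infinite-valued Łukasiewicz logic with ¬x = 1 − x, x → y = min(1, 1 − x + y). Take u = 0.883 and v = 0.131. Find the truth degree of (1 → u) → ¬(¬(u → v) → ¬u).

1 → u = min(1, 1 − 1.000 + 0.883) = min(1, 0.883) = 0.883
u → v = min(1, 1 − 0.883 + 0.131) = min(1, 0.248) = 0.248
¬(u → v) = 1 − 0.248 = 0.752
¬u = 1 − 0.883 = 0.117
¬(u → v) → ¬u = min(1, 1 − 0.752 + 0.117) = min(1, 0.365) = 0.365
¬(¬(u → v) → ¬u) = 1 − 0.365 = 0.635
(1 → u) → ¬(¬(u → v) → ¬u) = min(1, 1 − 0.883 + 0.635) = min(1, 0.752) = 0.752

0.752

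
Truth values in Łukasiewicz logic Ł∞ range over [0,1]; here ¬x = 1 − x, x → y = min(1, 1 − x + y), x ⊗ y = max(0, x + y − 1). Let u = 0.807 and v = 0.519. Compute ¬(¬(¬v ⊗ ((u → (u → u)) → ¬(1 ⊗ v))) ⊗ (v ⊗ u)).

0.674

¬v = 1 − 0.519 = 0.481
u → u = min(1, 1 − 0.807 + 0.807) = min(1, 1.000) = 1.000
u → (u → u) = min(1, 1 − 0.807 + 1.000) = min(1, 1.193) = 1.000
1 ⊗ v = max(0, 1.000 + 0.519 − 1) = max(0, 0.519) = 0.519
¬(1 ⊗ v) = 1 − 0.519 = 0.481
(u → (u → u)) → ¬(1 ⊗ v) = min(1, 1 − 1.000 + 0.481) = min(1, 0.481) = 0.481
¬v ⊗ ((u → (u → u)) → ¬(1 ⊗ v)) = max(0, 0.481 + 0.481 − 1) = max(0, -0.038) = 0.000
¬(¬v ⊗ ((u → (u → u)) → ¬(1 ⊗ v))) = 1 − 0.000 = 1.000
v ⊗ u = max(0, 0.519 + 0.807 − 1) = max(0, 0.326) = 0.326
¬(¬v ⊗ ((u → (u → u)) → ¬(1 ⊗ v))) ⊗ (v ⊗ u) = max(0, 1.000 + 0.326 − 1) = max(0, 0.326) = 0.326
¬(¬(¬v ⊗ ((u → (u → u)) → ¬(1 ⊗ v))) ⊗ (v ⊗ u)) = 1 − 0.326 = 0.674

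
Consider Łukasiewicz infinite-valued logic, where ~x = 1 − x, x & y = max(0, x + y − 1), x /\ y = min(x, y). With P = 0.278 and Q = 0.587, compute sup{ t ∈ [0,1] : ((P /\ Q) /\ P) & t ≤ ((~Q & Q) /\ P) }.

0.722

P /\ Q = min(0.278, 0.587) = 0.278
(P /\ Q) /\ P = min(0.278, 0.278) = 0.278
So the left factor is (P /\ Q) /\ P = 0.278.
~Q = 1 − 0.587 = 0.413
~Q & Q = max(0, 0.413 + 0.587 − 1) = max(0, 0.000) = 0.000
(~Q & Q) /\ P = min(0.000, 0.278) = 0.000
So the right-hand bound is (~Q & Q) /\ P = 0.000.
The residuum of the Łukasiewicz t-norm gives the supremum: min(1, 1 − 0.278 + 0.000).
1 − 0.278 + 0.000 = 0.722, so t = min(1, 0.722) = 0.722.
Check: 0.278 & 0.722 = max(0, 0.000) = 0.000 ≤ 0.000.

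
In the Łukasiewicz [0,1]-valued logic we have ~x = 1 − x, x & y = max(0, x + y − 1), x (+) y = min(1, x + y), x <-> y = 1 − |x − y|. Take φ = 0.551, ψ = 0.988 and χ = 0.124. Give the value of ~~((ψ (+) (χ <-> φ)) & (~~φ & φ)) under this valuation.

χ <-> φ = 1 − |0.124 − 0.551| = 1 − 0.427 = 0.573
ψ (+) (χ <-> φ) = min(1, 0.988 + 0.573) = min(1, 1.561) = 1.000
~φ = 1 − 0.551 = 0.449
~~φ = 1 − 0.449 = 0.551
~~φ & φ = max(0, 0.551 + 0.551 − 1) = max(0, 0.102) = 0.102
(ψ (+) (χ <-> φ)) & (~~φ & φ) = max(0, 1.000 + 0.102 − 1) = max(0, 0.102) = 0.102
~((ψ (+) (χ <-> φ)) & (~~φ & φ)) = 1 − 0.102 = 0.898
~~((ψ (+) (χ <-> φ)) & (~~φ & φ)) = 1 − 0.898 = 0.102

0.102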